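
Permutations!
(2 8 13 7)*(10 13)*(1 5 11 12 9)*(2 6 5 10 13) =[0, 10, 8, 3, 4, 11, 5, 6, 13, 1, 2, 12, 9, 7] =(1 10 2 8 13 7 6 5 11 12 9)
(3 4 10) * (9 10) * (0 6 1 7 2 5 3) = (0 6 1 7 2 5 3 4 9 10) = [6, 7, 5, 4, 9, 3, 1, 2, 8, 10, 0]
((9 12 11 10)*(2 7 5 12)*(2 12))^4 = ((2 7 5)(9 12 11 10))^4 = (12)(2 7 5)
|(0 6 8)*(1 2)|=|(0 6 8)(1 2)|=6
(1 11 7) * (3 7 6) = (1 11 6 3 7) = [0, 11, 2, 7, 4, 5, 3, 1, 8, 9, 10, 6]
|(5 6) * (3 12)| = 2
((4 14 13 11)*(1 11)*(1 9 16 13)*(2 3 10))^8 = ((1 11 4 14)(2 3 10)(9 16 13))^8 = (2 10 3)(9 13 16)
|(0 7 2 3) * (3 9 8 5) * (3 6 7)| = 6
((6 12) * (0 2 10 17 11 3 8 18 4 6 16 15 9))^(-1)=((0 2 10 17 11 3 8 18 4 6 12 16 15 9))^(-1)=(0 9 15 16 12 6 4 18 8 3 11 17 10 2)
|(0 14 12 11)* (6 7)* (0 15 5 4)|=14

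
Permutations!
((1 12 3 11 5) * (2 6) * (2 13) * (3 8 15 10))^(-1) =(1 5 11 3 10 15 8 12)(2 13 6)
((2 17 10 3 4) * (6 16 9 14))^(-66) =(2 4 3 10 17)(6 9)(14 16)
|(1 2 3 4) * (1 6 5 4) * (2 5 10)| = 7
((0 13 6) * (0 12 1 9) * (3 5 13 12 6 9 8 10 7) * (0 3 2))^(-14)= (3 13)(5 9)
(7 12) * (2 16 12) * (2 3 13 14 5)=(2 16 12 7 3 13 14 5)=[0, 1, 16, 13, 4, 2, 6, 3, 8, 9, 10, 11, 7, 14, 5, 15, 12]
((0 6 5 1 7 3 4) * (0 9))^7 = (0 9 4 3 7 1 5 6)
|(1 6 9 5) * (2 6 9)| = 6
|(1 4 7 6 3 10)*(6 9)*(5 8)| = |(1 4 7 9 6 3 10)(5 8)| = 14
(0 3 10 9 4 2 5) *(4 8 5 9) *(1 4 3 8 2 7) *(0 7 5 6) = (0 8 6)(1 4 5 7)(2 9)(3 10) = [8, 4, 9, 10, 5, 7, 0, 1, 6, 2, 3]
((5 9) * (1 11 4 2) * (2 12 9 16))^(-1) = ((1 11 4 12 9 5 16 2))^(-1) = (1 2 16 5 9 12 4 11)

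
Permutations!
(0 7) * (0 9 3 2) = (0 7 9 3 2) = [7, 1, 0, 2, 4, 5, 6, 9, 8, 3]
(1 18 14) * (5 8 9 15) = (1 18 14)(5 8 9 15) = [0, 18, 2, 3, 4, 8, 6, 7, 9, 15, 10, 11, 12, 13, 1, 5, 16, 17, 14]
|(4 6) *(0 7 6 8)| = |(0 7 6 4 8)| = 5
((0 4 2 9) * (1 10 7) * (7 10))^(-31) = ((10)(0 4 2 9)(1 7))^(-31) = (10)(0 4 2 9)(1 7)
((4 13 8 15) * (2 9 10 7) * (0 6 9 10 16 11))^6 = (0 6 9 16 11)(4 8)(13 15)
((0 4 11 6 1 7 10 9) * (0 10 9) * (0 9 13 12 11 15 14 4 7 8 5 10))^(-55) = (4 14 15)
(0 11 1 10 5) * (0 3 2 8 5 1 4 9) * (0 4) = (0 11)(1 10)(2 8 5 3)(4 9) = [11, 10, 8, 2, 9, 3, 6, 7, 5, 4, 1, 0]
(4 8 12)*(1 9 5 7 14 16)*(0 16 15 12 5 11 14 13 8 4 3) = (0 16 1 9 11 14 15 12 3)(5 7 13 8) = [16, 9, 2, 0, 4, 7, 6, 13, 5, 11, 10, 14, 3, 8, 15, 12, 1]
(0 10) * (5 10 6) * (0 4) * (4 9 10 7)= (0 6 5 7 4)(9 10)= [6, 1, 2, 3, 0, 7, 5, 4, 8, 10, 9]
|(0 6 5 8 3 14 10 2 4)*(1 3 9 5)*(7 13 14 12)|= 33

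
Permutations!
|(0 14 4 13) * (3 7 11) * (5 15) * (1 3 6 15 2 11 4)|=35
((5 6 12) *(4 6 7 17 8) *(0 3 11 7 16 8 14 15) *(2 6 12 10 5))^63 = (17)(2 12 4 8 16 5 10 6)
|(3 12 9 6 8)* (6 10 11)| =7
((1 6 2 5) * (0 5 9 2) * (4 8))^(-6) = (9)(0 1)(5 6)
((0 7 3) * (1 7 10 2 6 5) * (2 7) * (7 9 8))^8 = (0 9 7)(3 10 8)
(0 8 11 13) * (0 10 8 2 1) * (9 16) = (0 2 1)(8 11 13 10)(9 16) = [2, 0, 1, 3, 4, 5, 6, 7, 11, 16, 8, 13, 12, 10, 14, 15, 9]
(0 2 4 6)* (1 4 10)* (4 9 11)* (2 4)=[4, 9, 10, 3, 6, 5, 0, 7, 8, 11, 1, 2]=(0 4 6)(1 9 11 2 10)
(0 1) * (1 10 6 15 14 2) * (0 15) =[10, 15, 1, 3, 4, 5, 0, 7, 8, 9, 6, 11, 12, 13, 2, 14] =(0 10 6)(1 15 14 2)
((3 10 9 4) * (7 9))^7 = (3 7 4 10 9)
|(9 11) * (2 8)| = 2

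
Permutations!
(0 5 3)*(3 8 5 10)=(0 10 3)(5 8)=[10, 1, 2, 0, 4, 8, 6, 7, 5, 9, 3]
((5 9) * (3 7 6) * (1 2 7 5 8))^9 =((1 2 7 6 3 5 9 8))^9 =(1 2 7 6 3 5 9 8)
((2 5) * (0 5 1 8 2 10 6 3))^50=((0 5 10 6 3)(1 8 2))^50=(10)(1 2 8)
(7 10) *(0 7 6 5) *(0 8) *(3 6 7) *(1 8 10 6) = (0 3 1 8)(5 10 7 6) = [3, 8, 2, 1, 4, 10, 5, 6, 0, 9, 7]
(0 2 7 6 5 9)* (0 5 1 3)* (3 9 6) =[2, 9, 7, 0, 4, 6, 1, 3, 8, 5] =(0 2 7 3)(1 9 5 6)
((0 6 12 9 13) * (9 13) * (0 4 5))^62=(0 12 4)(5 6 13)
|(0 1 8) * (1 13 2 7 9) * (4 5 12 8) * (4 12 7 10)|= 11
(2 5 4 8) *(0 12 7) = (0 12 7)(2 5 4 8) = [12, 1, 5, 3, 8, 4, 6, 0, 2, 9, 10, 11, 7]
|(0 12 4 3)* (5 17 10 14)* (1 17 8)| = |(0 12 4 3)(1 17 10 14 5 8)| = 12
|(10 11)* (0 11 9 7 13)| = 6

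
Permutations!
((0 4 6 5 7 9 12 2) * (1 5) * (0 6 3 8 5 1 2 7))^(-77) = (0 8 4 5 3)(2 6)(7 9 12)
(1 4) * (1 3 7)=(1 4 3 7)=[0, 4, 2, 7, 3, 5, 6, 1]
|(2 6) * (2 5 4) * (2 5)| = 2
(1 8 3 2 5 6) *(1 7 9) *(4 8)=(1 4 8 3 2 5 6 7 9)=[0, 4, 5, 2, 8, 6, 7, 9, 3, 1]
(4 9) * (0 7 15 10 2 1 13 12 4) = [7, 13, 1, 3, 9, 5, 6, 15, 8, 0, 2, 11, 4, 12, 14, 10] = (0 7 15 10 2 1 13 12 4 9)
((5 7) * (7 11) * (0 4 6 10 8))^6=((0 4 6 10 8)(5 11 7))^6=(11)(0 4 6 10 8)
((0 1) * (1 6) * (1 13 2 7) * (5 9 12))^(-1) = ((0 6 13 2 7 1)(5 9 12))^(-1) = (0 1 7 2 13 6)(5 12 9)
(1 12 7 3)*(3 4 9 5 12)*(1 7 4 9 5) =[0, 3, 2, 7, 5, 12, 6, 9, 8, 1, 10, 11, 4] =(1 3 7 9)(4 5 12)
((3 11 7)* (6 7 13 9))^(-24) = (13)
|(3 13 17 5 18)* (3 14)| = 6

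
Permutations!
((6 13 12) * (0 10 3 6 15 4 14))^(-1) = ((0 10 3 6 13 12 15 4 14))^(-1) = (0 14 4 15 12 13 6 3 10)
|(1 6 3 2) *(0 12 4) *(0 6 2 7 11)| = |(0 12 4 6 3 7 11)(1 2)| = 14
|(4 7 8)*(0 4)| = |(0 4 7 8)| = 4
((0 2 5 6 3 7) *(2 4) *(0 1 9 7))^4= ((0 4 2 5 6 3)(1 9 7))^4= (0 6 2)(1 9 7)(3 5 4)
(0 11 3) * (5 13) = (0 11 3)(5 13) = [11, 1, 2, 0, 4, 13, 6, 7, 8, 9, 10, 3, 12, 5]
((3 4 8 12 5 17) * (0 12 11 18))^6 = ((0 12 5 17 3 4 8 11 18))^6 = (0 8 17)(3 12 11)(4 5 18)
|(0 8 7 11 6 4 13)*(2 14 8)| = 9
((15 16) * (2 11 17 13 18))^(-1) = (2 18 13 17 11)(15 16) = ((2 11 17 13 18)(15 16))^(-1)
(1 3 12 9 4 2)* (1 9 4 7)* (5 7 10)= [0, 3, 9, 12, 2, 7, 6, 1, 8, 10, 5, 11, 4]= (1 3 12 4 2 9 10 5 7)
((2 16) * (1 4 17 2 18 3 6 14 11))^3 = (1 2 3 11 17 18 14 4 16 6)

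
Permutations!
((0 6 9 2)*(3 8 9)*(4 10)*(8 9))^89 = ((0 6 3 9 2)(4 10))^89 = (0 2 9 3 6)(4 10)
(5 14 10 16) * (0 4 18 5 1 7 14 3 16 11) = [4, 7, 2, 16, 18, 3, 6, 14, 8, 9, 11, 0, 12, 13, 10, 15, 1, 17, 5] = (0 4 18 5 3 16 1 7 14 10 11)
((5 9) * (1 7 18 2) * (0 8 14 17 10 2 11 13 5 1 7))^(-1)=((0 8 14 17 10 2 7 18 11 13 5 9 1))^(-1)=(0 1 9 5 13 11 18 7 2 10 17 14 8)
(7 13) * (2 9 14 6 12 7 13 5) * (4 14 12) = (2 9 12 7 5)(4 14 6) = [0, 1, 9, 3, 14, 2, 4, 5, 8, 12, 10, 11, 7, 13, 6]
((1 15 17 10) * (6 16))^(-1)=(1 10 17 15)(6 16)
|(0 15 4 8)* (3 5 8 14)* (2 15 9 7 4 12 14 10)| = 12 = |(0 9 7 4 10 2 15 12 14 3 5 8)|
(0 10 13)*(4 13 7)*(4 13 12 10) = [4, 1, 2, 3, 12, 5, 6, 13, 8, 9, 7, 11, 10, 0] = (0 4 12 10 7 13)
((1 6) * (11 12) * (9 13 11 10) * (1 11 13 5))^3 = ((13)(1 6 11 12 10 9 5))^3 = (13)(1 12 5 11 9 6 10)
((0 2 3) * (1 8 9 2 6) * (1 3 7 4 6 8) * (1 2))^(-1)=((0 8 9 1 2 7 4 6 3))^(-1)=(0 3 6 4 7 2 1 9 8)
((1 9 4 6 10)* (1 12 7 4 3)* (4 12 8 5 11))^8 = ((1 9 3)(4 6 10 8 5 11)(7 12))^8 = (12)(1 3 9)(4 10 5)(6 8 11)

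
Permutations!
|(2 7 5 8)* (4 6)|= |(2 7 5 8)(4 6)|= 4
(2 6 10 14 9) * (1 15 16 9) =(1 15 16 9 2 6 10 14) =[0, 15, 6, 3, 4, 5, 10, 7, 8, 2, 14, 11, 12, 13, 1, 16, 9]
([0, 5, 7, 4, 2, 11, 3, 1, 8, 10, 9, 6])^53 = (1 4 11 7 3 5 2 6)(9 10)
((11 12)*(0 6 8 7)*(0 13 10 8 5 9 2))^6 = (0 6 5 9 2)(7 10)(8 13)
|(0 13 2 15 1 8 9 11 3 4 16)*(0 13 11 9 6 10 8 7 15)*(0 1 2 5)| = |(0 11 3 4 16 13 5)(1 7 15 2)(6 10 8)| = 84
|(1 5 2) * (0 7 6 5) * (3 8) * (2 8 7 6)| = |(0 6 5 8 3 7 2 1)| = 8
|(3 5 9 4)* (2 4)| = |(2 4 3 5 9)| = 5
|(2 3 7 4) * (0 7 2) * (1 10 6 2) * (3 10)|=6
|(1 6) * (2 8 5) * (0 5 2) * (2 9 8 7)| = 2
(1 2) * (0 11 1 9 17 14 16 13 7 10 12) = (0 11 1 2 9 17 14 16 13 7 10 12) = [11, 2, 9, 3, 4, 5, 6, 10, 8, 17, 12, 1, 0, 7, 16, 15, 13, 14]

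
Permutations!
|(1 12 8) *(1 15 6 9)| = 6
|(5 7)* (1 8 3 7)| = |(1 8 3 7 5)| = 5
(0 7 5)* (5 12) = [7, 1, 2, 3, 4, 0, 6, 12, 8, 9, 10, 11, 5] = (0 7 12 5)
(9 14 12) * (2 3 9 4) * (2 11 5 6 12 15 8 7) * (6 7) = (2 3 9 14 15 8 6 12 4 11 5 7) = [0, 1, 3, 9, 11, 7, 12, 2, 6, 14, 10, 5, 4, 13, 15, 8]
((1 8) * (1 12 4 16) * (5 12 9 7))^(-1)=(1 16 4 12 5 7 9 8)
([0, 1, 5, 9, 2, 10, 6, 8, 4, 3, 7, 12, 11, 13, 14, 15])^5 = [0, 1, 4, 9, 8, 2, 6, 10, 7, 3, 5, 12, 11, 13, 14, 15]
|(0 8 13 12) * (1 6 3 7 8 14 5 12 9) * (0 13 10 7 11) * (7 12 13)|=36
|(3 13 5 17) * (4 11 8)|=|(3 13 5 17)(4 11 8)|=12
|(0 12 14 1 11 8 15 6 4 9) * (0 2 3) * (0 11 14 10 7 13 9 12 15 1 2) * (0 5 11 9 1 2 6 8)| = 8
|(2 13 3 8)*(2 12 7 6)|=7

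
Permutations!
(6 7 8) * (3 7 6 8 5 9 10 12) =(3 7 5 9 10 12) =[0, 1, 2, 7, 4, 9, 6, 5, 8, 10, 12, 11, 3]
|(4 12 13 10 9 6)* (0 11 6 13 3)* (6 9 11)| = 20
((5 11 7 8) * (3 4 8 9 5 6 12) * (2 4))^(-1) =(2 3 12 6 8 4)(5 9 7 11)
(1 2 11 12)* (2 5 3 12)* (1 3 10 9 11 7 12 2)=(1 5 10 9 11)(2 7 12 3)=[0, 5, 7, 2, 4, 10, 6, 12, 8, 11, 9, 1, 3]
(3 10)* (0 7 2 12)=[7, 1, 12, 10, 4, 5, 6, 2, 8, 9, 3, 11, 0]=(0 7 2 12)(3 10)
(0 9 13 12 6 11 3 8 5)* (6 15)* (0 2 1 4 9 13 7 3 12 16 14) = (0 13 16 14)(1 4 9 7 3 8 5 2)(6 11 12 15) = [13, 4, 1, 8, 9, 2, 11, 3, 5, 7, 10, 12, 15, 16, 0, 6, 14]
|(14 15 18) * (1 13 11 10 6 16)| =6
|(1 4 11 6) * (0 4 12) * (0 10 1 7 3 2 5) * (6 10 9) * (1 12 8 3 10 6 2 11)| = 13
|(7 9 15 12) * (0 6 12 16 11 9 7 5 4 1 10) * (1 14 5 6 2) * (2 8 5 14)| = |(0 8 5 4 2 1 10)(6 12)(9 15 16 11)| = 28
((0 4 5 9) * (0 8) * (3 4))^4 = ((0 3 4 5 9 8))^4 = (0 9 4)(3 8 5)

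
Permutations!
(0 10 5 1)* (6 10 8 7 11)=(0 8 7 11 6 10 5 1)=[8, 0, 2, 3, 4, 1, 10, 11, 7, 9, 5, 6]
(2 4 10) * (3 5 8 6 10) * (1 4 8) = (1 4 3 5)(2 8 6 10) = [0, 4, 8, 5, 3, 1, 10, 7, 6, 9, 2]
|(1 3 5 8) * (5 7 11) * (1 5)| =|(1 3 7 11)(5 8)| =4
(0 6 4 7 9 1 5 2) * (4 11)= [6, 5, 0, 3, 7, 2, 11, 9, 8, 1, 10, 4]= (0 6 11 4 7 9 1 5 2)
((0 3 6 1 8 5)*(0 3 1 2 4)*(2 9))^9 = (9)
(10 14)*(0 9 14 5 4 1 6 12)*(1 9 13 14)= (0 13 14 10 5 4 9 1 6 12)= [13, 6, 2, 3, 9, 4, 12, 7, 8, 1, 5, 11, 0, 14, 10]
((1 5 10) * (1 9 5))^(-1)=((5 10 9))^(-1)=(5 9 10)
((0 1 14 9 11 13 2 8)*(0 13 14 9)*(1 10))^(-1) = ((0 10 1 9 11 14)(2 8 13))^(-1) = (0 14 11 9 1 10)(2 13 8)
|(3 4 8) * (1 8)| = 4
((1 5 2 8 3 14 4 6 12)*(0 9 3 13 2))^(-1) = (0 5 1 12 6 4 14 3 9)(2 13 8)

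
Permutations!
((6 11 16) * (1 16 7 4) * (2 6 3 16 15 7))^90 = (16)(1 7)(4 15)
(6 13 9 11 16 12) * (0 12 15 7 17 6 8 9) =(0 12 8 9 11 16 15 7 17 6 13) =[12, 1, 2, 3, 4, 5, 13, 17, 9, 11, 10, 16, 8, 0, 14, 7, 15, 6]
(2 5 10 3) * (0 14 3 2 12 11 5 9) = (0 14 3 12 11 5 10 2 9) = [14, 1, 9, 12, 4, 10, 6, 7, 8, 0, 2, 5, 11, 13, 3]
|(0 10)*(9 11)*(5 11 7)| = 4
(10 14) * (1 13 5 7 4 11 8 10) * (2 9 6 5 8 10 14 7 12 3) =(1 13 8 14)(2 9 6 5 12 3)(4 11 10 7) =[0, 13, 9, 2, 11, 12, 5, 4, 14, 6, 7, 10, 3, 8, 1]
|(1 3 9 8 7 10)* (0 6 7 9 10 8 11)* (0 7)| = |(0 6)(1 3 10)(7 8 9 11)| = 12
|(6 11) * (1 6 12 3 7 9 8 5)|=9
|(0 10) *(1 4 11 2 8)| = |(0 10)(1 4 11 2 8)| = 10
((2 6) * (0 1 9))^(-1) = ((0 1 9)(2 6))^(-1) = (0 9 1)(2 6)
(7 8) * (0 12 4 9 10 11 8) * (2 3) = (0 12 4 9 10 11 8 7)(2 3) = [12, 1, 3, 2, 9, 5, 6, 0, 7, 10, 11, 8, 4]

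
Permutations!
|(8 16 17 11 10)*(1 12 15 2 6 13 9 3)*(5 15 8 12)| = 24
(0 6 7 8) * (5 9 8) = (0 6 7 5 9 8) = [6, 1, 2, 3, 4, 9, 7, 5, 0, 8]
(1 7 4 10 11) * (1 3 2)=[0, 7, 1, 2, 10, 5, 6, 4, 8, 9, 11, 3]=(1 7 4 10 11 3 2)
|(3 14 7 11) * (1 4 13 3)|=7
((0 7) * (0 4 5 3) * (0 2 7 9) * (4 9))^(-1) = ((0 4 5 3 2 7 9))^(-1) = (0 9 7 2 3 5 4)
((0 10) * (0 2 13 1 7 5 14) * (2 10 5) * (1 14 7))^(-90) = (14) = ((0 5 7 2 13 14))^(-90)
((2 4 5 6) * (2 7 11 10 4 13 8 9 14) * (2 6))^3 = ((2 13 8 9 14 6 7 11 10 4 5))^3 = (2 9 7 4 13 14 11 5 8 6 10)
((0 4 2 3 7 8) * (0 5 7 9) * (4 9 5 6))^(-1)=((0 9)(2 3 5 7 8 6 4))^(-1)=(0 9)(2 4 6 8 7 5 3)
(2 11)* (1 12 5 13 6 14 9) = [0, 12, 11, 3, 4, 13, 14, 7, 8, 1, 10, 2, 5, 6, 9] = (1 12 5 13 6 14 9)(2 11)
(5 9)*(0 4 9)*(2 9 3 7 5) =(0 4 3 7 5)(2 9) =[4, 1, 9, 7, 3, 0, 6, 5, 8, 2]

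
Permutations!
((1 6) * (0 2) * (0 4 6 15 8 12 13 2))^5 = (1 2 8 6 13 15 4 12)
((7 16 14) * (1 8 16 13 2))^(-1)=((1 8 16 14 7 13 2))^(-1)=(1 2 13 7 14 16 8)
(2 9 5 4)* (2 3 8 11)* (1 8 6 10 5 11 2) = (1 8 2 9 11)(3 6 10 5 4) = [0, 8, 9, 6, 3, 4, 10, 7, 2, 11, 5, 1]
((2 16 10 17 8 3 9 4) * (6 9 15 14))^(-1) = (2 4 9 6 14 15 3 8 17 10 16)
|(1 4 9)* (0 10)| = 6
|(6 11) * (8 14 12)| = |(6 11)(8 14 12)| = 6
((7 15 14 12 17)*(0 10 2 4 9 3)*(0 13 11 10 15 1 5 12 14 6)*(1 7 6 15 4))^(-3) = ((0 4 9 3 13 11 10 2 1 5 12 17 6))^(-3) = (0 12 2 13 4 17 1 11 9 6 5 10 3)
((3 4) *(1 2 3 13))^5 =((1 2 3 4 13))^5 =(13)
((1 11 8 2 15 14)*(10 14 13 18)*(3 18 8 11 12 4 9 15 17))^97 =(1 8 14 13 10 15 18 9 3 4 17 12 2)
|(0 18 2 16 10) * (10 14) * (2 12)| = 7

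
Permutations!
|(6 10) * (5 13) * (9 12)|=2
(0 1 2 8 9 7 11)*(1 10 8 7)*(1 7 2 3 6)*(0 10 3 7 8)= (0 3 6 1 7 11 10)(8 9)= [3, 7, 2, 6, 4, 5, 1, 11, 9, 8, 0, 10]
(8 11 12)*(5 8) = (5 8 11 12) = [0, 1, 2, 3, 4, 8, 6, 7, 11, 9, 10, 12, 5]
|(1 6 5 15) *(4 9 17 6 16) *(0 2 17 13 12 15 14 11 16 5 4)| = 14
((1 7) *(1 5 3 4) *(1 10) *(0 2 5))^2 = ((0 2 5 3 4 10 1 7))^2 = (0 5 4 1)(2 3 10 7)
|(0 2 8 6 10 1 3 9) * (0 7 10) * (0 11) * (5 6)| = |(0 2 8 5 6 11)(1 3 9 7 10)| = 30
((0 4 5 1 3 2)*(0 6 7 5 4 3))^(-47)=(0 2 7 1 3 6 5)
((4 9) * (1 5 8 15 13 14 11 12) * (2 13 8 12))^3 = ((1 5 12)(2 13 14 11)(4 9)(8 15))^3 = (2 11 14 13)(4 9)(8 15)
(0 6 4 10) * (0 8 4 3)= (0 6 3)(4 10 8)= [6, 1, 2, 0, 10, 5, 3, 7, 4, 9, 8]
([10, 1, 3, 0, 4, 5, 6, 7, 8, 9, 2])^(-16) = (10)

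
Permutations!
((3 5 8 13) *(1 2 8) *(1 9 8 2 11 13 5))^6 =((1 11 13 3)(5 9 8))^6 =(1 13)(3 11)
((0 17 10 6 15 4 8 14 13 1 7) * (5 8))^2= ((0 17 10 6 15 4 5 8 14 13 1 7))^2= (0 10 15 5 14 1)(4 8 13 7 17 6)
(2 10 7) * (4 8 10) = [0, 1, 4, 3, 8, 5, 6, 2, 10, 9, 7] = (2 4 8 10 7)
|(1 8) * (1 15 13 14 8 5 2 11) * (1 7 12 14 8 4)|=24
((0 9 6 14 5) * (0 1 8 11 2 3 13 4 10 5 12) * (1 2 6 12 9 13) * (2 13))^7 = ((0 2 3 1 8 11 6 14 9 12)(4 10 5 13))^7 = (0 14 8 2 9 11 3 12 6 1)(4 13 5 10)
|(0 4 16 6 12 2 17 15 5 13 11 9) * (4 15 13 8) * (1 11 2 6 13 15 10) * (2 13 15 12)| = 20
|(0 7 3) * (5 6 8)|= 3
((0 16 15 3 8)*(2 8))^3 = ((0 16 15 3 2 8))^3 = (0 3)(2 16)(8 15)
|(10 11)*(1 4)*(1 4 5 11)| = |(1 5 11 10)| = 4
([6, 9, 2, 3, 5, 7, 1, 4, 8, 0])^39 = (0 9 1 6)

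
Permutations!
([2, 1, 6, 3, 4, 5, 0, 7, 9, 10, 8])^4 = (0 2 6)(8 9 10)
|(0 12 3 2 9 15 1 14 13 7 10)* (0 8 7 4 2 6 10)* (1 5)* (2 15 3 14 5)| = |(0 12 14 13 4 15 2 9 3 6 10 8 7)(1 5)| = 26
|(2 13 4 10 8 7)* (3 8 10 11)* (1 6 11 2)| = |(1 6 11 3 8 7)(2 13 4)| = 6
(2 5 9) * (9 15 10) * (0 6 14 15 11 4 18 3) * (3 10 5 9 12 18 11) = (0 6 14 15 5 3)(2 9)(4 11)(10 12 18) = [6, 1, 9, 0, 11, 3, 14, 7, 8, 2, 12, 4, 18, 13, 15, 5, 16, 17, 10]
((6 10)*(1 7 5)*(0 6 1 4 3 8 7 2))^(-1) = ((0 6 10 1 2)(3 8 7 5 4))^(-1) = (0 2 1 10 6)(3 4 5 7 8)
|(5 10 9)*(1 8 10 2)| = 6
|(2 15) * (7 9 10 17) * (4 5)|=|(2 15)(4 5)(7 9 10 17)|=4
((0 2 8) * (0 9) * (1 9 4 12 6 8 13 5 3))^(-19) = ((0 2 13 5 3 1 9)(4 12 6 8))^(-19) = (0 13 3 9 2 5 1)(4 12 6 8)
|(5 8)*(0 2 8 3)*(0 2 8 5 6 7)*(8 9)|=15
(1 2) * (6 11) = (1 2)(6 11) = [0, 2, 1, 3, 4, 5, 11, 7, 8, 9, 10, 6]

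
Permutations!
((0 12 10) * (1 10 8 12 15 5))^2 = (0 5 10 15 1)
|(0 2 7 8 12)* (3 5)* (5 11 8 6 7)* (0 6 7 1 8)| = 20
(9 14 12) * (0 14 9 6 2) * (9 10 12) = (0 14 9 10 12 6 2) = [14, 1, 0, 3, 4, 5, 2, 7, 8, 10, 12, 11, 6, 13, 9]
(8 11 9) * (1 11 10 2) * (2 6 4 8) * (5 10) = (1 11 9 2)(4 8 5 10 6) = [0, 11, 1, 3, 8, 10, 4, 7, 5, 2, 6, 9]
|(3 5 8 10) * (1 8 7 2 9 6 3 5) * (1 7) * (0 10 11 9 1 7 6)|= |(0 10 5 7 2 1 8 11 9)(3 6)|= 18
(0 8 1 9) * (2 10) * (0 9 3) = (0 8 1 3)(2 10) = [8, 3, 10, 0, 4, 5, 6, 7, 1, 9, 2]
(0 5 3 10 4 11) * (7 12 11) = (0 5 3 10 4 7 12 11) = [5, 1, 2, 10, 7, 3, 6, 12, 8, 9, 4, 0, 11]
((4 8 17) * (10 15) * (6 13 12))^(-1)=((4 8 17)(6 13 12)(10 15))^(-1)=(4 17 8)(6 12 13)(10 15)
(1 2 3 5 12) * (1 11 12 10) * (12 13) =[0, 2, 3, 5, 4, 10, 6, 7, 8, 9, 1, 13, 11, 12] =(1 2 3 5 10)(11 13 12)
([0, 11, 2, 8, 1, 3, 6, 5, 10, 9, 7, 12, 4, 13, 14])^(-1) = (14)(1 4 12 11)(3 5 7 10 8)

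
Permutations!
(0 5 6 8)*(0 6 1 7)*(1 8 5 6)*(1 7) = (0 6 5 8 7) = [6, 1, 2, 3, 4, 8, 5, 0, 7]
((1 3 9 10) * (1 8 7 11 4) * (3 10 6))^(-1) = ((1 10 8 7 11 4)(3 9 6))^(-1) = (1 4 11 7 8 10)(3 6 9)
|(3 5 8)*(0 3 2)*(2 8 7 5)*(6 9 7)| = 12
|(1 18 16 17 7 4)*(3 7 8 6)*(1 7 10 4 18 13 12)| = 9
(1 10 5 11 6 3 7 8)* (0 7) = (0 7 8 1 10 5 11 6 3) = [7, 10, 2, 0, 4, 11, 3, 8, 1, 9, 5, 6]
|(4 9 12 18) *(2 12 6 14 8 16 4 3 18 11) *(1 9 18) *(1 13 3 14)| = 30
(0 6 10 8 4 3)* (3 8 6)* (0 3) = [0, 1, 2, 3, 8, 5, 10, 7, 4, 9, 6] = (4 8)(6 10)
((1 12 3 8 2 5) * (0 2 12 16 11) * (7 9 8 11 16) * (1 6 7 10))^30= ((16)(0 2 5 6 7 9 8 12 3 11)(1 10))^30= (16)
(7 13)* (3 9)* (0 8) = [8, 1, 2, 9, 4, 5, 6, 13, 0, 3, 10, 11, 12, 7] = (0 8)(3 9)(7 13)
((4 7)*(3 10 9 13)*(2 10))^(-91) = ((2 10 9 13 3)(4 7))^(-91) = (2 3 13 9 10)(4 7)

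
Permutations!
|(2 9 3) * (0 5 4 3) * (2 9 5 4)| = |(0 4 3 9)(2 5)| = 4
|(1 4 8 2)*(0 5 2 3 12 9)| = |(0 5 2 1 4 8 3 12 9)| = 9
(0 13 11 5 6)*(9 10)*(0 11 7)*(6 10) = (0 13 7)(5 10 9 6 11) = [13, 1, 2, 3, 4, 10, 11, 0, 8, 6, 9, 5, 12, 7]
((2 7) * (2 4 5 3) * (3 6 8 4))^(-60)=(8)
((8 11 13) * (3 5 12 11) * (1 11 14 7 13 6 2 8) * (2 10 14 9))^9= (1 6 14 13 11 10 7)(2 5)(3 9)(8 12)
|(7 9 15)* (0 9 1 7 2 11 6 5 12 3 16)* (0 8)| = 22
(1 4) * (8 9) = (1 4)(8 9) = [0, 4, 2, 3, 1, 5, 6, 7, 9, 8]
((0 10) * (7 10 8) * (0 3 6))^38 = ((0 8 7 10 3 6))^38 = (0 7 3)(6 8 10)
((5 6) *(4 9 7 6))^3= (4 6 9 5 7)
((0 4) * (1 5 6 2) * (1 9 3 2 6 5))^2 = (2 3 9)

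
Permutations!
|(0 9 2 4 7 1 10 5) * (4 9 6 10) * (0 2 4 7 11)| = 8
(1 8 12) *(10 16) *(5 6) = (1 8 12)(5 6)(10 16) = [0, 8, 2, 3, 4, 6, 5, 7, 12, 9, 16, 11, 1, 13, 14, 15, 10]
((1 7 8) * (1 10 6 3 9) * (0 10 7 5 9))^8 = ((0 10 6 3)(1 5 9)(7 8))^8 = (10)(1 9 5)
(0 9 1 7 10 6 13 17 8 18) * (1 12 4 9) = (0 1 7 10 6 13 17 8 18)(4 9 12) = [1, 7, 2, 3, 9, 5, 13, 10, 18, 12, 6, 11, 4, 17, 14, 15, 16, 8, 0]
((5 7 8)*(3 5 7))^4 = (8) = ((3 5)(7 8))^4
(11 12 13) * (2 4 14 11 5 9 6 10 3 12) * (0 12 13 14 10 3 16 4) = (0 12 14 11 2)(3 13 5 9 6)(4 10 16) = [12, 1, 0, 13, 10, 9, 3, 7, 8, 6, 16, 2, 14, 5, 11, 15, 4]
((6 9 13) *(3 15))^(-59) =(3 15)(6 9 13)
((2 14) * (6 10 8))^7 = (2 14)(6 10 8)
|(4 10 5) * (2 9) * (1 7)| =|(1 7)(2 9)(4 10 5)| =6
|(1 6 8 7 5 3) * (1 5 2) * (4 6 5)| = 8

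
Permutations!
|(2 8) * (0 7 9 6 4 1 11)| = |(0 7 9 6 4 1 11)(2 8)| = 14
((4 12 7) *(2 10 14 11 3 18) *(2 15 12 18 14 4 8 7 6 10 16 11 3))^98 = (2 11 16)(4 15 6)(10 18 12) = ((2 16 11)(3 14)(4 18 15 12 6 10)(7 8))^98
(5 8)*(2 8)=[0, 1, 8, 3, 4, 2, 6, 7, 5]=(2 8 5)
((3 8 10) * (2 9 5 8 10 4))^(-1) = ((2 9 5 8 4)(3 10))^(-1) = (2 4 8 5 9)(3 10)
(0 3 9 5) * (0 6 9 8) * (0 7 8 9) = [3, 1, 2, 9, 4, 6, 0, 8, 7, 5] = (0 3 9 5 6)(7 8)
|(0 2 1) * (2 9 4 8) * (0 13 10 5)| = |(0 9 4 8 2 1 13 10 5)| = 9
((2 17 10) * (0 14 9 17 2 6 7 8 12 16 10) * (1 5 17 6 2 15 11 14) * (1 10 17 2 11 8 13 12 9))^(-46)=((0 10 11 14 1 5 2 15 8 9 6 7 13 12 16 17))^(-46)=(0 11 1 2 8 6 13 16)(5 15 9 7 12 17 10 14)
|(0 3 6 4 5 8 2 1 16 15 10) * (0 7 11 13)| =14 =|(0 3 6 4 5 8 2 1 16 15 10 7 11 13)|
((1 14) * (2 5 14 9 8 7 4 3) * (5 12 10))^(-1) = ((1 9 8 7 4 3 2 12 10 5 14))^(-1) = (1 14 5 10 12 2 3 4 7 8 9)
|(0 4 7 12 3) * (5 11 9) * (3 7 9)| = 6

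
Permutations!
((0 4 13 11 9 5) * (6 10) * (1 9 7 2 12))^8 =((0 4 13 11 7 2 12 1 9 5)(6 10))^8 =(0 9 12 7 13)(1 2 11 4 5)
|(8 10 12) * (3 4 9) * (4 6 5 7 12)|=9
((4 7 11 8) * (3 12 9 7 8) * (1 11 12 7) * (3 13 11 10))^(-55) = ((1 10 3 7 12 9)(4 8)(11 13))^(-55) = (1 9 12 7 3 10)(4 8)(11 13)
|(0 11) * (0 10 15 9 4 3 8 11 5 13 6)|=28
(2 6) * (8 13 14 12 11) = (2 6)(8 13 14 12 11) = [0, 1, 6, 3, 4, 5, 2, 7, 13, 9, 10, 8, 11, 14, 12]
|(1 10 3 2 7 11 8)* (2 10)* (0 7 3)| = 8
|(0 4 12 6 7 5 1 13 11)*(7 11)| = |(0 4 12 6 11)(1 13 7 5)| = 20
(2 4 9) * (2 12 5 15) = (2 4 9 12 5 15) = [0, 1, 4, 3, 9, 15, 6, 7, 8, 12, 10, 11, 5, 13, 14, 2]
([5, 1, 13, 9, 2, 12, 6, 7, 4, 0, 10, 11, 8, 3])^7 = (0 3 2 8 5 9 13 4 12)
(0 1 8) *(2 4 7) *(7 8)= (0 1 7 2 4 8)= [1, 7, 4, 3, 8, 5, 6, 2, 0]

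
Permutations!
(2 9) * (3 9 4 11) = (2 4 11 3 9) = [0, 1, 4, 9, 11, 5, 6, 7, 8, 2, 10, 3]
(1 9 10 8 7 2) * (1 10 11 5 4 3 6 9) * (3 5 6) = (2 10 8 7)(4 5)(6 9 11) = [0, 1, 10, 3, 5, 4, 9, 2, 7, 11, 8, 6]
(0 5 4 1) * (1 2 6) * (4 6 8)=[5, 0, 8, 3, 2, 6, 1, 7, 4]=(0 5 6 1)(2 8 4)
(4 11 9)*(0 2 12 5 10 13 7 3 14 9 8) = (0 2 12 5 10 13 7 3 14 9 4 11 8) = [2, 1, 12, 14, 11, 10, 6, 3, 0, 4, 13, 8, 5, 7, 9]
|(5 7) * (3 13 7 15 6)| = 6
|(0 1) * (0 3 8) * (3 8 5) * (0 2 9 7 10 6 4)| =18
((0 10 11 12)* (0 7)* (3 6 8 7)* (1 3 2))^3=(0 12 3 7 11 1 8 10 2 6)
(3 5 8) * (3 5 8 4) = (3 8 5 4) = [0, 1, 2, 8, 3, 4, 6, 7, 5]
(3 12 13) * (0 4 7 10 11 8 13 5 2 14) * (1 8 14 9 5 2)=(0 4 7 10 11 14)(1 8 13 3 12 2 9 5)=[4, 8, 9, 12, 7, 1, 6, 10, 13, 5, 11, 14, 2, 3, 0]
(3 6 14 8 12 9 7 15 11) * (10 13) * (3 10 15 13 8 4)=(3 6 14 4)(7 13 15 11 10 8 12 9)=[0, 1, 2, 6, 3, 5, 14, 13, 12, 7, 8, 10, 9, 15, 4, 11]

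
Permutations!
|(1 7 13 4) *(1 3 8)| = 6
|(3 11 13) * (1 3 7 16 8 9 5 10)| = 10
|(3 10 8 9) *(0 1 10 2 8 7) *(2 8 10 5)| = |(0 1 5 2 10 7)(3 8 9)| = 6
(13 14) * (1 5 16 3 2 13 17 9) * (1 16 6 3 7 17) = (1 5 6 3 2 13 14)(7 17 9 16) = [0, 5, 13, 2, 4, 6, 3, 17, 8, 16, 10, 11, 12, 14, 1, 15, 7, 9]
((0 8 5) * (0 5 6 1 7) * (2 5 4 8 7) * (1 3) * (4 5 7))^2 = (0 8 3 2)(1 7 4 6)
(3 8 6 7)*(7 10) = (3 8 6 10 7) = [0, 1, 2, 8, 4, 5, 10, 3, 6, 9, 7]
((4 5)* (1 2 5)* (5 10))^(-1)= (1 4 5 10 2)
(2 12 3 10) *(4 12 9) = [0, 1, 9, 10, 12, 5, 6, 7, 8, 4, 2, 11, 3] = (2 9 4 12 3 10)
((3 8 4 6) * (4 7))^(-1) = ((3 8 7 4 6))^(-1) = (3 6 4 7 8)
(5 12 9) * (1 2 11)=(1 2 11)(5 12 9)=[0, 2, 11, 3, 4, 12, 6, 7, 8, 5, 10, 1, 9]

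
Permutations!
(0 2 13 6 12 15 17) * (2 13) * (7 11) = [13, 1, 2, 3, 4, 5, 12, 11, 8, 9, 10, 7, 15, 6, 14, 17, 16, 0] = (0 13 6 12 15 17)(7 11)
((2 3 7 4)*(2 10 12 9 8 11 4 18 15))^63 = ((2 3 7 18 15)(4 10 12 9 8 11))^63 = (2 18 3 15 7)(4 9)(8 10)(11 12)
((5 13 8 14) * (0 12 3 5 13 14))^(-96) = ((0 12 3 5 14 13 8))^(-96) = (0 3 14 8 12 5 13)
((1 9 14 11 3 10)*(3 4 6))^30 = (1 3 4 14)(6 11 9 10)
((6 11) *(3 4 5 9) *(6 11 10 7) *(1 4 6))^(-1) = ((11)(1 4 5 9 3 6 10 7))^(-1) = (11)(1 7 10 6 3 9 5 4)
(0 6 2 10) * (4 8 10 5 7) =(0 6 2 5 7 4 8 10) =[6, 1, 5, 3, 8, 7, 2, 4, 10, 9, 0]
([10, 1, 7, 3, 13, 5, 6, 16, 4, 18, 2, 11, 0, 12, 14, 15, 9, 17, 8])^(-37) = [8, 1, 13, 3, 16, 5, 6, 12, 7, 10, 4, 11, 18, 9, 14, 15, 0, 17, 2]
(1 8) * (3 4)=(1 8)(3 4)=[0, 8, 2, 4, 3, 5, 6, 7, 1]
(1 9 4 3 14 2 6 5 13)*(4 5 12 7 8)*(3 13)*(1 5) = (1 9)(2 6 12 7 8 4 13 5 3 14) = [0, 9, 6, 14, 13, 3, 12, 8, 4, 1, 10, 11, 7, 5, 2]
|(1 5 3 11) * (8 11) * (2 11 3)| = 4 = |(1 5 2 11)(3 8)|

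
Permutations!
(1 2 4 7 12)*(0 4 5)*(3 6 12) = (0 4 7 3 6 12 1 2 5) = [4, 2, 5, 6, 7, 0, 12, 3, 8, 9, 10, 11, 1]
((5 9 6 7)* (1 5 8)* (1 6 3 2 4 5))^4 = (2 3 9 5 4)(6 7 8)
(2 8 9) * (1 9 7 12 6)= [0, 9, 8, 3, 4, 5, 1, 12, 7, 2, 10, 11, 6]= (1 9 2 8 7 12 6)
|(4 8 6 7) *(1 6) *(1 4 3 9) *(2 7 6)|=10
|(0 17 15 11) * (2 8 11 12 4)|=|(0 17 15 12 4 2 8 11)|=8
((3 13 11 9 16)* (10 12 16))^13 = (3 16 12 10 9 11 13)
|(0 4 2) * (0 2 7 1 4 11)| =6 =|(0 11)(1 4 7)|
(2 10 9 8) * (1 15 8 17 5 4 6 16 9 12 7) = [0, 15, 10, 3, 6, 4, 16, 1, 2, 17, 12, 11, 7, 13, 14, 8, 9, 5] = (1 15 8 2 10 12 7)(4 6 16 9 17 5)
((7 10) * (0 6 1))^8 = ((0 6 1)(7 10))^8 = (10)(0 1 6)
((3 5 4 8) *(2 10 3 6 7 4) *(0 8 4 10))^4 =((0 8 6 7 10 3 5 2))^4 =(0 10)(2 7)(3 8)(5 6)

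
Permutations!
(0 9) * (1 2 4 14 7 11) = (0 9)(1 2 4 14 7 11) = [9, 2, 4, 3, 14, 5, 6, 11, 8, 0, 10, 1, 12, 13, 7]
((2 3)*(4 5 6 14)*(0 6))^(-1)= ((0 6 14 4 5)(2 3))^(-1)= (0 5 4 14 6)(2 3)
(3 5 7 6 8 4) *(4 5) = (3 4)(5 7 6 8) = [0, 1, 2, 4, 3, 7, 8, 6, 5]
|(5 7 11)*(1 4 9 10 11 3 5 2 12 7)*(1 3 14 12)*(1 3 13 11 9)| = 30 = |(1 4)(2 3 5 13 11)(7 14 12)(9 10)|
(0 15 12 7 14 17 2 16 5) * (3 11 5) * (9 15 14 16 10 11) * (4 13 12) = [14, 1, 10, 9, 13, 0, 6, 16, 8, 15, 11, 5, 7, 12, 17, 4, 3, 2] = (0 14 17 2 10 11 5)(3 9 15 4 13 12 7 16)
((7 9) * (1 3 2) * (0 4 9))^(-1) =((0 4 9 7)(1 3 2))^(-1) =(0 7 9 4)(1 2 3)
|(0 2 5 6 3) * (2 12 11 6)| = |(0 12 11 6 3)(2 5)| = 10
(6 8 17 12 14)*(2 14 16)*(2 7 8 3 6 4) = (2 14 4)(3 6)(7 8 17 12 16) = [0, 1, 14, 6, 2, 5, 3, 8, 17, 9, 10, 11, 16, 13, 4, 15, 7, 12]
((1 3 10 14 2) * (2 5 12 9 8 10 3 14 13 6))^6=(1 10 5 6 9)(2 8 14 13 12)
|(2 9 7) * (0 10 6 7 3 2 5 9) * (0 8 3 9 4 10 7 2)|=|(0 7 5 4 10 6 2 8 3)|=9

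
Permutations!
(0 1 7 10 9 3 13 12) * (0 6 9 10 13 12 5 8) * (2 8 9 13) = [1, 7, 8, 12, 4, 9, 13, 2, 0, 3, 10, 11, 6, 5] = (0 1 7 2 8)(3 12 6 13 5 9)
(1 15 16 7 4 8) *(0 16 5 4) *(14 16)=(0 14 16 7)(1 15 5 4 8)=[14, 15, 2, 3, 8, 4, 6, 0, 1, 9, 10, 11, 12, 13, 16, 5, 7]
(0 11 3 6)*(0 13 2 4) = (0 11 3 6 13 2 4) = [11, 1, 4, 6, 0, 5, 13, 7, 8, 9, 10, 3, 12, 2]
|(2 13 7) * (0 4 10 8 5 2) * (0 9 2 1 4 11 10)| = |(0 11 10 8 5 1 4)(2 13 7 9)| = 28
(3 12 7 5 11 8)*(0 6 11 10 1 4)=[6, 4, 2, 12, 0, 10, 11, 5, 3, 9, 1, 8, 7]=(0 6 11 8 3 12 7 5 10 1 4)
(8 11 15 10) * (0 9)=(0 9)(8 11 15 10)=[9, 1, 2, 3, 4, 5, 6, 7, 11, 0, 8, 15, 12, 13, 14, 10]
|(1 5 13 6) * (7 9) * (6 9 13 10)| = |(1 5 10 6)(7 13 9)| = 12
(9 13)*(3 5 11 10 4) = (3 5 11 10 4)(9 13) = [0, 1, 2, 5, 3, 11, 6, 7, 8, 13, 4, 10, 12, 9]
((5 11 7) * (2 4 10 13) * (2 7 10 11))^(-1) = (2 5 7 13 10 11 4) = ((2 4 11 10 13 7 5))^(-1)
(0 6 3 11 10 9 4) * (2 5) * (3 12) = (0 6 12 3 11 10 9 4)(2 5) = [6, 1, 5, 11, 0, 2, 12, 7, 8, 4, 9, 10, 3]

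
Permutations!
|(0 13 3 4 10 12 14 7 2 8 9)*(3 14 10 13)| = 18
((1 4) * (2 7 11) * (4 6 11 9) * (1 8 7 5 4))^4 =(1 5 9 2 7 11 8 6 4)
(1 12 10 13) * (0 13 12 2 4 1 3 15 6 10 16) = (0 13 3 15 6 10 12 16)(1 2 4) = [13, 2, 4, 15, 1, 5, 10, 7, 8, 9, 12, 11, 16, 3, 14, 6, 0]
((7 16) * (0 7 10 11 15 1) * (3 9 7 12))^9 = (0 1 15 11 10 16 7 9 3 12)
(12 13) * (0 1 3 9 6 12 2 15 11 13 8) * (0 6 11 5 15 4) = (0 1 3 9 11 13 2 4)(5 15)(6 12 8) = [1, 3, 4, 9, 0, 15, 12, 7, 6, 11, 10, 13, 8, 2, 14, 5]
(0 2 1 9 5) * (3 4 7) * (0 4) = [2, 9, 1, 0, 7, 4, 6, 3, 8, 5] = (0 2 1 9 5 4 7 3)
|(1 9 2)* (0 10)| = 6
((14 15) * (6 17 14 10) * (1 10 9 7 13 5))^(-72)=(1 13 9 14 6)(5 7 15 17 10)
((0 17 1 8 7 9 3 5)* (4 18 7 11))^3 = (0 8 18 3 17 11 7 5 1 4 9)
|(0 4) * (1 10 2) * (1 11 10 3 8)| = |(0 4)(1 3 8)(2 11 10)| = 6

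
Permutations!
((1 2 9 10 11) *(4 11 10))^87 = ((1 2 9 4 11))^87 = (1 9 11 2 4)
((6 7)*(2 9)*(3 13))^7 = (2 9)(3 13)(6 7)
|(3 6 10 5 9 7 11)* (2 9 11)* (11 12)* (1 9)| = 12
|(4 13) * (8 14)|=2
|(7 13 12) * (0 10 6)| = |(0 10 6)(7 13 12)| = 3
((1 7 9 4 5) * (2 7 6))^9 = (1 2 9 5 6 7 4)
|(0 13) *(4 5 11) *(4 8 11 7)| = 6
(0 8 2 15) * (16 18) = [8, 1, 15, 3, 4, 5, 6, 7, 2, 9, 10, 11, 12, 13, 14, 0, 18, 17, 16] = (0 8 2 15)(16 18)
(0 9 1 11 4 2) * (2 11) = (0 9 1 2)(4 11) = [9, 2, 0, 3, 11, 5, 6, 7, 8, 1, 10, 4]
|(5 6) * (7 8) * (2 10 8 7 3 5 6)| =5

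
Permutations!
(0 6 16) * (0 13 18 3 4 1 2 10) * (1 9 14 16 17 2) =(0 6 17 2 10)(3 4 9 14 16 13 18) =[6, 1, 10, 4, 9, 5, 17, 7, 8, 14, 0, 11, 12, 18, 16, 15, 13, 2, 3]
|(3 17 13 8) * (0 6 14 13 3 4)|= |(0 6 14 13 8 4)(3 17)|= 6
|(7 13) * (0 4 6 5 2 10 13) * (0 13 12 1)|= |(0 4 6 5 2 10 12 1)(7 13)|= 8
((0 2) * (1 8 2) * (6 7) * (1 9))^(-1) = (0 2 8 1 9)(6 7)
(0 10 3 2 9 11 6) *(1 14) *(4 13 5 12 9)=(0 10 3 2 4 13 5 12 9 11 6)(1 14)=[10, 14, 4, 2, 13, 12, 0, 7, 8, 11, 3, 6, 9, 5, 1]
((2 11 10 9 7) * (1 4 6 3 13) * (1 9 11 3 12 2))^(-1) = (1 7 9 13 3 2 12 6 4)(10 11)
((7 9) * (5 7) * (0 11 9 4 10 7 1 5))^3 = (11)(1 5)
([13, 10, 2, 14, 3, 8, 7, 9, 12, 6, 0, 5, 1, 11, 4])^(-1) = (0 10 1 12 8 5 11 13)(3 4 14)(6 9 7)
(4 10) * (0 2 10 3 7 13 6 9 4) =(0 2 10)(3 7 13 6 9 4) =[2, 1, 10, 7, 3, 5, 9, 13, 8, 4, 0, 11, 12, 6]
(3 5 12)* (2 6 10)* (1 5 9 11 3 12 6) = [0, 5, 1, 9, 4, 6, 10, 7, 8, 11, 2, 3, 12] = (12)(1 5 6 10 2)(3 9 11)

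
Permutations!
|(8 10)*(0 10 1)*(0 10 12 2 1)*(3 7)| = 6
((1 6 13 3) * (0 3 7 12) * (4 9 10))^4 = (0 13 3 7 1 12 6)(4 9 10)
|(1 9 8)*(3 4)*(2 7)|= |(1 9 8)(2 7)(3 4)|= 6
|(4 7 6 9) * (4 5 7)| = |(5 7 6 9)| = 4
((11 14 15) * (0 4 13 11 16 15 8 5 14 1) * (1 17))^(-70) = ((0 4 13 11 17 1)(5 14 8)(15 16))^(-70) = (0 13 17)(1 4 11)(5 8 14)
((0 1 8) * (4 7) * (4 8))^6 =((0 1 4 7 8))^6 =(0 1 4 7 8)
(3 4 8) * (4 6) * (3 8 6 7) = (8)(3 7)(4 6) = [0, 1, 2, 7, 6, 5, 4, 3, 8]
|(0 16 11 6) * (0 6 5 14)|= |(0 16 11 5 14)|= 5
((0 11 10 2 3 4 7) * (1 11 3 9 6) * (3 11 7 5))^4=(0 9)(1 10)(2 7)(3 4 5)(6 11)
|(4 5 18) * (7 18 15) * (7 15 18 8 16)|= 3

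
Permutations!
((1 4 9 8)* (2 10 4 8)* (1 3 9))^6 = ((1 8 3 9 2 10 4))^6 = (1 4 10 2 9 3 8)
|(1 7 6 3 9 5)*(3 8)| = 7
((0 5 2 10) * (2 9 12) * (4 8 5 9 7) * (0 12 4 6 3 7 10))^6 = ((0 9 4 8 5 10 12 2)(3 7 6))^6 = (0 12 5 4)(2 10 8 9)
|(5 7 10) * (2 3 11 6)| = 12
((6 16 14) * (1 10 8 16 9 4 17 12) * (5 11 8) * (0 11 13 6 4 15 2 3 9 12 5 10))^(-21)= ((0 11 8 16 14 4 17 5 13 6 12 1)(2 3 9 15))^(-21)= (0 16 17 6)(1 8 4 13)(2 15 9 3)(5 12 11 14)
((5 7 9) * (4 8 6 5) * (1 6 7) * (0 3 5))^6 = ((0 3 5 1 6)(4 8 7 9))^6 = (0 3 5 1 6)(4 7)(8 9)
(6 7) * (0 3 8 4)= (0 3 8 4)(6 7)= [3, 1, 2, 8, 0, 5, 7, 6, 4]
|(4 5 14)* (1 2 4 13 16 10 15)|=9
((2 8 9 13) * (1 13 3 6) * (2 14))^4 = (1 8)(2 6)(3 14)(9 13)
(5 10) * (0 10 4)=[10, 1, 2, 3, 0, 4, 6, 7, 8, 9, 5]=(0 10 5 4)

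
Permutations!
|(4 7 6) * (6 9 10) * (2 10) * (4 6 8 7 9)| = |(2 10 8 7 4 9)| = 6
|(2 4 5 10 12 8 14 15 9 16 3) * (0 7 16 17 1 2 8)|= |(0 7 16 3 8 14 15 9 17 1 2 4 5 10 12)|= 15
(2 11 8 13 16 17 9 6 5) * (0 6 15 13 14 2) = (0 6 5)(2 11 8 14)(9 15 13 16 17) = [6, 1, 11, 3, 4, 0, 5, 7, 14, 15, 10, 8, 12, 16, 2, 13, 17, 9]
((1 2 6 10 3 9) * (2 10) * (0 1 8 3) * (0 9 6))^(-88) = ((0 1 10 9 8 3 6 2))^(-88) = (10)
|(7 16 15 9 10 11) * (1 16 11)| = 10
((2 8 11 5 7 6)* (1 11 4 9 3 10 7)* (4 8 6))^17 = ((1 11 5)(2 6)(3 10 7 4 9))^17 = (1 5 11)(2 6)(3 7 9 10 4)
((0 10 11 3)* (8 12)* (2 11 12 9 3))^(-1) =(0 3 9 8 12 10)(2 11)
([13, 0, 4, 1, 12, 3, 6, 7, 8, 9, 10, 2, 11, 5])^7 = (0 5 1 13 3)(2 11 12 4)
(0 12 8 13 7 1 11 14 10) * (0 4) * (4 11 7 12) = [4, 7, 2, 3, 0, 5, 6, 1, 13, 9, 11, 14, 8, 12, 10] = (0 4)(1 7)(8 13 12)(10 11 14)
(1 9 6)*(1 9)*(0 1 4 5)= [1, 4, 2, 3, 5, 0, 9, 7, 8, 6]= (0 1 4 5)(6 9)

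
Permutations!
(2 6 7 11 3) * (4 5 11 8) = [0, 1, 6, 2, 5, 11, 7, 8, 4, 9, 10, 3] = (2 6 7 8 4 5 11 3)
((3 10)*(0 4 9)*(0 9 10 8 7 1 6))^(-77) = (0 3 1 4 8 6 10 7)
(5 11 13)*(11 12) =[0, 1, 2, 3, 4, 12, 6, 7, 8, 9, 10, 13, 11, 5] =(5 12 11 13)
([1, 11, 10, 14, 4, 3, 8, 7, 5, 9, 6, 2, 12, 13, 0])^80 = (14)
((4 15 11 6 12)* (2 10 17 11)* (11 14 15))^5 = ((2 10 17 14 15)(4 11 6 12))^5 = (17)(4 11 6 12)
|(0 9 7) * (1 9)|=|(0 1 9 7)|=4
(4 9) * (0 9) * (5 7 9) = [5, 1, 2, 3, 0, 7, 6, 9, 8, 4] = (0 5 7 9 4)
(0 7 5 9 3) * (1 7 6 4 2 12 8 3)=[6, 7, 12, 0, 2, 9, 4, 5, 3, 1, 10, 11, 8]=(0 6 4 2 12 8 3)(1 7 5 9)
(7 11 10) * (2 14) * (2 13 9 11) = (2 14 13 9 11 10 7) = [0, 1, 14, 3, 4, 5, 6, 2, 8, 11, 7, 10, 12, 9, 13]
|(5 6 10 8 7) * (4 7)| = |(4 7 5 6 10 8)| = 6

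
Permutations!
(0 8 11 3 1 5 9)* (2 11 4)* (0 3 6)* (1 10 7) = (0 8 4 2 11 6)(1 5 9 3 10 7) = [8, 5, 11, 10, 2, 9, 0, 1, 4, 3, 7, 6]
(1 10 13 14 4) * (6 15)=(1 10 13 14 4)(6 15)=[0, 10, 2, 3, 1, 5, 15, 7, 8, 9, 13, 11, 12, 14, 4, 6]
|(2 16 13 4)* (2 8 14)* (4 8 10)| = 10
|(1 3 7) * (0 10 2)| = |(0 10 2)(1 3 7)| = 3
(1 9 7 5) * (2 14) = (1 9 7 5)(2 14) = [0, 9, 14, 3, 4, 1, 6, 5, 8, 7, 10, 11, 12, 13, 2]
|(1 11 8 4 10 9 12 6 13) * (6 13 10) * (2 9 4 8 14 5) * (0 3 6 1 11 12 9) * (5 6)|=|(0 3 5 2)(1 12 13 11 14 6 10 4)|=8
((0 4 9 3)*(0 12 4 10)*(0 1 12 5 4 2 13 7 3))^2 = ((0 10 1 12 2 13 7 3 5 4 9))^2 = (0 1 2 7 5 9 10 12 13 3 4)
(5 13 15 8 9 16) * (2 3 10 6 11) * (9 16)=[0, 1, 3, 10, 4, 13, 11, 7, 16, 9, 6, 2, 12, 15, 14, 8, 5]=(2 3 10 6 11)(5 13 15 8 16)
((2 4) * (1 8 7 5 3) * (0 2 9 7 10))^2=(0 4 7 3 8)(1 10 2 9 5)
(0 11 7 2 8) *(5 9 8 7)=(0 11 5 9 8)(2 7)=[11, 1, 7, 3, 4, 9, 6, 2, 0, 8, 10, 5]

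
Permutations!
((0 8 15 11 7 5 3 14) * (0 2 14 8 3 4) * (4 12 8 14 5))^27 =(0 12 4 5 7 2 11 14 15 3 8)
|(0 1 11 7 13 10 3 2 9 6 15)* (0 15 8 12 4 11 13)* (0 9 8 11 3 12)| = |(15)(0 1 13 10 12 4 3 2 8)(6 11 7 9)| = 36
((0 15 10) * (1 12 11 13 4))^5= (0 10 15)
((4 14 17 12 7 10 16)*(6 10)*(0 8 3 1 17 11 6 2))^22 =(0 7 17 3)(1 8 2 12)(4 10 11)(6 14 16)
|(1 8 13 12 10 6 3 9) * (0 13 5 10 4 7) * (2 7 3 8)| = 36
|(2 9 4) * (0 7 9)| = 5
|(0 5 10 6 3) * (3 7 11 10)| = 12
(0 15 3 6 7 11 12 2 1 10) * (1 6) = (0 15 3 1 10)(2 6 7 11 12) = [15, 10, 6, 1, 4, 5, 7, 11, 8, 9, 0, 12, 2, 13, 14, 3]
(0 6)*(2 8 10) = [6, 1, 8, 3, 4, 5, 0, 7, 10, 9, 2] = (0 6)(2 8 10)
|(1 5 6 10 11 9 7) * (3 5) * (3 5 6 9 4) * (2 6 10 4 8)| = 28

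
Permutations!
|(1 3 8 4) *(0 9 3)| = |(0 9 3 8 4 1)| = 6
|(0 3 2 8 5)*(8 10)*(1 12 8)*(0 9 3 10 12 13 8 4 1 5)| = 11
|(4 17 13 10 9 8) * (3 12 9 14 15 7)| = |(3 12 9 8 4 17 13 10 14 15 7)| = 11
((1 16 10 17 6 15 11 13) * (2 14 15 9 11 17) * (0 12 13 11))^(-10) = (0 13 16 2 15 6)(1 10 14 17 9 12) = ((0 12 13 1 16 10 2 14 15 17 6 9))^(-10)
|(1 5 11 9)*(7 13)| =4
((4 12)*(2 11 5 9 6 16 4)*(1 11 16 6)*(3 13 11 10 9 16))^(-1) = (1 9 10)(2 12 4 16 5 11 13 3) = ((1 10 9)(2 3 13 11 5 16 4 12))^(-1)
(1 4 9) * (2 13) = (1 4 9)(2 13) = [0, 4, 13, 3, 9, 5, 6, 7, 8, 1, 10, 11, 12, 2]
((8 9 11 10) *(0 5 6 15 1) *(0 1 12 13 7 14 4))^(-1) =(0 4 14 7 13 12 15 6 5)(8 10 11 9)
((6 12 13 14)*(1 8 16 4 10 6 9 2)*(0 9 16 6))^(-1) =(0 10 4 16 14 13 12 6 8 1 2 9)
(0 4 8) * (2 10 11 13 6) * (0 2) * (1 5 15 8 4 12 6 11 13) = (0 12 6)(1 5 15 8 2 10 13 11) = [12, 5, 10, 3, 4, 15, 0, 7, 2, 9, 13, 1, 6, 11, 14, 8]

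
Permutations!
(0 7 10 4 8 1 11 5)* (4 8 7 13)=(0 13 4 7 10 8 1 11 5)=[13, 11, 2, 3, 7, 0, 6, 10, 1, 9, 8, 5, 12, 4]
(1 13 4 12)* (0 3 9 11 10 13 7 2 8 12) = (0 3 9 11 10 13 4)(1 7 2 8 12) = [3, 7, 8, 9, 0, 5, 6, 2, 12, 11, 13, 10, 1, 4]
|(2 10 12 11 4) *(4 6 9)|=|(2 10 12 11 6 9 4)|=7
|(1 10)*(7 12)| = 2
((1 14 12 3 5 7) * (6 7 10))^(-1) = ((1 14 12 3 5 10 6 7))^(-1) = (1 7 6 10 5 3 12 14)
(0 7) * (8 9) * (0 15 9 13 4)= [7, 1, 2, 3, 0, 5, 6, 15, 13, 8, 10, 11, 12, 4, 14, 9]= (0 7 15 9 8 13 4)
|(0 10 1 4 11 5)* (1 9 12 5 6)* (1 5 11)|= |(0 10 9 12 11 6 5)(1 4)|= 14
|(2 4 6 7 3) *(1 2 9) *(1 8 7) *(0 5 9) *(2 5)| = 10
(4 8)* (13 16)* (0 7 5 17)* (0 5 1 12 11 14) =(0 7 1 12 11 14)(4 8)(5 17)(13 16) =[7, 12, 2, 3, 8, 17, 6, 1, 4, 9, 10, 14, 11, 16, 0, 15, 13, 5]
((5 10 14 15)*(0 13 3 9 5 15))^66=(15)(0 9 14 3 10 13 5)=((15)(0 13 3 9 5 10 14))^66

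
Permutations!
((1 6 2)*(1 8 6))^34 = (2 8 6)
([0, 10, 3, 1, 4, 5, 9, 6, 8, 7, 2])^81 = (1 10 2 3)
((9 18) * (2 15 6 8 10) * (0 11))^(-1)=((0 11)(2 15 6 8 10)(9 18))^(-1)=(0 11)(2 10 8 6 15)(9 18)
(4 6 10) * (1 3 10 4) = (1 3 10)(4 6) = [0, 3, 2, 10, 6, 5, 4, 7, 8, 9, 1]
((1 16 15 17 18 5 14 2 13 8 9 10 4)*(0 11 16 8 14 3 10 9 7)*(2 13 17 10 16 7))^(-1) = (0 7 11)(1 4 10 15 16 3 5 18 17 2 8)(13 14)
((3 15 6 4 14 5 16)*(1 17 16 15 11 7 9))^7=(17)(4 5 6 14 15)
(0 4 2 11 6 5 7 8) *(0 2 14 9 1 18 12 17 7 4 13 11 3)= (0 13 11 6 5 4 14 9 1 18 12 17 7 8 2 3)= [13, 18, 3, 0, 14, 4, 5, 8, 2, 1, 10, 6, 17, 11, 9, 15, 16, 7, 12]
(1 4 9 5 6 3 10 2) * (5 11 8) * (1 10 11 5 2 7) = (1 4 9 5 6 3 11 8 2 10 7) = [0, 4, 10, 11, 9, 6, 3, 1, 2, 5, 7, 8]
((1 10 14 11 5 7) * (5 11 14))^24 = ((14)(1 10 5 7))^24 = (14)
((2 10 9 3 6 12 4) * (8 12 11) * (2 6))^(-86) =(2 9)(3 10)(4 12 8 11 6)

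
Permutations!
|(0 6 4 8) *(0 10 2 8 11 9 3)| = |(0 6 4 11 9 3)(2 8 10)| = 6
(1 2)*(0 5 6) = (0 5 6)(1 2) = [5, 2, 1, 3, 4, 6, 0]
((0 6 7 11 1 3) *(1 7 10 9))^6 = (11)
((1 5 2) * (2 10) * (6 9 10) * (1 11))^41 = (1 11 2 10 9 6 5)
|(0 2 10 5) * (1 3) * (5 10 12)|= 4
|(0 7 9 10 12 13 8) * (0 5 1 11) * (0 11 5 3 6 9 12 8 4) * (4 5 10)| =|(0 7 12 13 5 1 10 8 3 6 9 4)| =12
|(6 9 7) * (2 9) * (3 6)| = 5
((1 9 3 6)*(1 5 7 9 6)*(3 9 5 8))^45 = ((9)(1 6 8 3)(5 7))^45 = (9)(1 6 8 3)(5 7)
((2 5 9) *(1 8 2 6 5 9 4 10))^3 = (1 9 4 8 6 10 2 5)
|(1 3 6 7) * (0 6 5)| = 6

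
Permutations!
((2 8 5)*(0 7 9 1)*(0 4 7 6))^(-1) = ((0 6)(1 4 7 9)(2 8 5))^(-1) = (0 6)(1 9 7 4)(2 5 8)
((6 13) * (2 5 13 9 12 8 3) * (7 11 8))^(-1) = ((2 5 13 6 9 12 7 11 8 3))^(-1) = (2 3 8 11 7 12 9 6 13 5)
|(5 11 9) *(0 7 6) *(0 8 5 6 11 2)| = 8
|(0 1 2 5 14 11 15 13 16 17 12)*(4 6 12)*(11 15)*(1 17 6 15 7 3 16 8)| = 15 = |(0 17 4 15 13 8 1 2 5 14 7 3 16 6 12)|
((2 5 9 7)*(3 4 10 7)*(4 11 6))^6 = (2 4 3)(5 10 11)(6 9 7)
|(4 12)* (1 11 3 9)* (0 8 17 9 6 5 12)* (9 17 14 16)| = 12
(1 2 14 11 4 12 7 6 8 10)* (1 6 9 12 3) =[0, 2, 14, 1, 3, 5, 8, 9, 10, 12, 6, 4, 7, 13, 11] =(1 2 14 11 4 3)(6 8 10)(7 9 12)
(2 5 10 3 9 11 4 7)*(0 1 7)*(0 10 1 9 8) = (0 9 11 4 10 3 8)(1 7 2 5) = [9, 7, 5, 8, 10, 1, 6, 2, 0, 11, 3, 4]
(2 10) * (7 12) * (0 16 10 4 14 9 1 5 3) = (0 16 10 2 4 14 9 1 5 3)(7 12) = [16, 5, 4, 0, 14, 3, 6, 12, 8, 1, 2, 11, 7, 13, 9, 15, 10]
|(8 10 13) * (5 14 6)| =|(5 14 6)(8 10 13)| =3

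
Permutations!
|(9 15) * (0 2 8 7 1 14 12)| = |(0 2 8 7 1 14 12)(9 15)| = 14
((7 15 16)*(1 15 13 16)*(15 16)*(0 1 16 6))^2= ((0 1 6)(7 13 15 16))^2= (0 6 1)(7 15)(13 16)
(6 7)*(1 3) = (1 3)(6 7) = [0, 3, 2, 1, 4, 5, 7, 6]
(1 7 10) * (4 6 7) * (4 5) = (1 5 4 6 7 10) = [0, 5, 2, 3, 6, 4, 7, 10, 8, 9, 1]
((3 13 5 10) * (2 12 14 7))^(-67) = (2 12 14 7)(3 13 5 10)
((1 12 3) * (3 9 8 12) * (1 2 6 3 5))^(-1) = ((1 5)(2 6 3)(8 12 9))^(-1) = (1 5)(2 3 6)(8 9 12)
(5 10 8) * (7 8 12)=(5 10 12 7 8)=[0, 1, 2, 3, 4, 10, 6, 8, 5, 9, 12, 11, 7]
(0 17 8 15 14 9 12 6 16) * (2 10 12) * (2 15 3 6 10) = (0 17 8 3 6 16)(9 15 14)(10 12) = [17, 1, 2, 6, 4, 5, 16, 7, 3, 15, 12, 11, 10, 13, 9, 14, 0, 8]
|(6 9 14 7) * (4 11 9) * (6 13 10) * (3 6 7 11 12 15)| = |(3 6 4 12 15)(7 13 10)(9 14 11)| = 15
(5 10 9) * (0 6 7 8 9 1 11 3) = (0 6 7 8 9 5 10 1 11 3) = [6, 11, 2, 0, 4, 10, 7, 8, 9, 5, 1, 3]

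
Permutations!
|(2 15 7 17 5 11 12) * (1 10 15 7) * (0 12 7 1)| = |(0 12 2 1 10 15)(5 11 7 17)| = 12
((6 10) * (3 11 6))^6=(3 6)(10 11)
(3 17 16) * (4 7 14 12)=(3 17 16)(4 7 14 12)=[0, 1, 2, 17, 7, 5, 6, 14, 8, 9, 10, 11, 4, 13, 12, 15, 3, 16]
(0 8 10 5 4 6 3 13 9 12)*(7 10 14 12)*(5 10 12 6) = (0 8 14 6 3 13 9 7 12)(4 5) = [8, 1, 2, 13, 5, 4, 3, 12, 14, 7, 10, 11, 0, 9, 6]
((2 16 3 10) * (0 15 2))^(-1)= ((0 15 2 16 3 10))^(-1)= (0 10 3 16 2 15)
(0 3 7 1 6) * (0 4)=[3, 6, 2, 7, 0, 5, 4, 1]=(0 3 7 1 6 4)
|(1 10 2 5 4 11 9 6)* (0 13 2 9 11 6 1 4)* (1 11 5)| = 8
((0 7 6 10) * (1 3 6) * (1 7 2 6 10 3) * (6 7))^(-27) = ((0 2 7 6 3 10))^(-27) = (0 6)(2 3)(7 10)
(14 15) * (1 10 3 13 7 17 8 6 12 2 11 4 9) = (1 10 3 13 7 17 8 6 12 2 11 4 9)(14 15) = [0, 10, 11, 13, 9, 5, 12, 17, 6, 1, 3, 4, 2, 7, 15, 14, 16, 8]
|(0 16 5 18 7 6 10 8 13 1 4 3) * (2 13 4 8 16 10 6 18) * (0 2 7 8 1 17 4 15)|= |(0 10 16 5 7 18 8 15)(2 13 17 4 3)|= 40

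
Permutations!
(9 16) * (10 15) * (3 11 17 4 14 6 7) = (3 11 17 4 14 6 7)(9 16)(10 15) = [0, 1, 2, 11, 14, 5, 7, 3, 8, 16, 15, 17, 12, 13, 6, 10, 9, 4]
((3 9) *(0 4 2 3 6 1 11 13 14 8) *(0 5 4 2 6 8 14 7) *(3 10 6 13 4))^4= (14)(0 1 7 6 13 10 4 2 11)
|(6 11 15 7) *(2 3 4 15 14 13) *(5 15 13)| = |(2 3 4 13)(5 15 7 6 11 14)| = 12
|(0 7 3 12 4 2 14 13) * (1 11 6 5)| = |(0 7 3 12 4 2 14 13)(1 11 6 5)| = 8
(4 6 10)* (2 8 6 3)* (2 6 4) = (2 8 4 3 6 10) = [0, 1, 8, 6, 3, 5, 10, 7, 4, 9, 2]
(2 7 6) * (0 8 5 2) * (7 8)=(0 7 6)(2 8 5)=[7, 1, 8, 3, 4, 2, 0, 6, 5]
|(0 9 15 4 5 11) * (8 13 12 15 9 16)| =9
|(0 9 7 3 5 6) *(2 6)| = 7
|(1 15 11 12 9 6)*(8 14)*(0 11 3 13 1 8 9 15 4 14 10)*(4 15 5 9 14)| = 8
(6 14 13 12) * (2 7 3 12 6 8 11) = (2 7 3 12 8 11)(6 14 13) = [0, 1, 7, 12, 4, 5, 14, 3, 11, 9, 10, 2, 8, 6, 13]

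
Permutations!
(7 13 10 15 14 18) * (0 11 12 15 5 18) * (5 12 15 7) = (0 11 15 14)(5 18)(7 13 10 12) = [11, 1, 2, 3, 4, 18, 6, 13, 8, 9, 12, 15, 7, 10, 0, 14, 16, 17, 5]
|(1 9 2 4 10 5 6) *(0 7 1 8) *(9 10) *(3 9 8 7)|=|(0 3 9 2 4 8)(1 10 5 6 7)|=30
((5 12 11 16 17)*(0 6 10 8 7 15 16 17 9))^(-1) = (0 9 16 15 7 8 10 6)(5 17 11 12) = ((0 6 10 8 7 15 16 9)(5 12 11 17))^(-1)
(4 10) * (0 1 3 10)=[1, 3, 2, 10, 0, 5, 6, 7, 8, 9, 4]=(0 1 3 10 4)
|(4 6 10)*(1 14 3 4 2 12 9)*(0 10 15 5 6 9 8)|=|(0 10 2 12 8)(1 14 3 4 9)(5 6 15)|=15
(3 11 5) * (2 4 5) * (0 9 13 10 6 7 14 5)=(0 9 13 10 6 7 14 5 3 11 2 4)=[9, 1, 4, 11, 0, 3, 7, 14, 8, 13, 6, 2, 12, 10, 5]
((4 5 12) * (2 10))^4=(4 5 12)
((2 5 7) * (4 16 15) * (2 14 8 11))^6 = ((2 5 7 14 8 11)(4 16 15))^6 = (16)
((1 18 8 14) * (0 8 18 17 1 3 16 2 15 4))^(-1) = ((18)(0 8 14 3 16 2 15 4)(1 17))^(-1) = (18)(0 4 15 2 16 3 14 8)(1 17)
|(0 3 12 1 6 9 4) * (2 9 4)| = 6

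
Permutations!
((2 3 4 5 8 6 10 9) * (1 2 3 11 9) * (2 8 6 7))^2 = (1 7 11 3 5 10 8 2 9 4 6)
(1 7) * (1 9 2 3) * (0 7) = (0 7 9 2 3 1) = [7, 0, 3, 1, 4, 5, 6, 9, 8, 2]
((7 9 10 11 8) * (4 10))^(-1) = ((4 10 11 8 7 9))^(-1) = (4 9 7 8 11 10)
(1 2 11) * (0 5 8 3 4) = [5, 2, 11, 4, 0, 8, 6, 7, 3, 9, 10, 1] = (0 5 8 3 4)(1 2 11)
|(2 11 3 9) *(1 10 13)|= |(1 10 13)(2 11 3 9)|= 12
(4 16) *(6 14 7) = [0, 1, 2, 3, 16, 5, 14, 6, 8, 9, 10, 11, 12, 13, 7, 15, 4] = (4 16)(6 14 7)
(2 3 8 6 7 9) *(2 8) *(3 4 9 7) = (2 4 9 8 6 3) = [0, 1, 4, 2, 9, 5, 3, 7, 6, 8]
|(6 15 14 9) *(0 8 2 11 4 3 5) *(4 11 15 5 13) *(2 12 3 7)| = 13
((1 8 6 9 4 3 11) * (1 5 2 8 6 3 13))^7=(1 9 13 6 4)(2 3 5 8 11)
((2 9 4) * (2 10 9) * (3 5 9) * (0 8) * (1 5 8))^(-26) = (0 3 4 5)(1 8 10 9)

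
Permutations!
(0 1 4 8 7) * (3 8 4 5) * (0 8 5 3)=(0 1 3 5)(7 8)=[1, 3, 2, 5, 4, 0, 6, 8, 7]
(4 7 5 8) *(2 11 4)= (2 11 4 7 5 8)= [0, 1, 11, 3, 7, 8, 6, 5, 2, 9, 10, 4]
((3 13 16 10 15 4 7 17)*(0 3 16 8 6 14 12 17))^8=((0 3 13 8 6 14 12 17 16 10 15 4 7))^8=(0 16 8 4 12 3 10 6 7 17 13 15 14)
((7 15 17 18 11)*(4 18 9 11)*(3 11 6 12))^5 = (3 9 7 12 17 11 6 15)(4 18)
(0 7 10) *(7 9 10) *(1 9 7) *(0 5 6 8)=(0 7 1 9 10 5 6 8)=[7, 9, 2, 3, 4, 6, 8, 1, 0, 10, 5]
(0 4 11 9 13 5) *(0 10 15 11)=[4, 1, 2, 3, 0, 10, 6, 7, 8, 13, 15, 9, 12, 5, 14, 11]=(0 4)(5 10 15 11 9 13)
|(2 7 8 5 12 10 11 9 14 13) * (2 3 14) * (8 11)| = 12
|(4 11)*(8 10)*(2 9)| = 2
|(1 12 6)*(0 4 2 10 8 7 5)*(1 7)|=|(0 4 2 10 8 1 12 6 7 5)|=10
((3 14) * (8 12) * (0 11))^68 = (14)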